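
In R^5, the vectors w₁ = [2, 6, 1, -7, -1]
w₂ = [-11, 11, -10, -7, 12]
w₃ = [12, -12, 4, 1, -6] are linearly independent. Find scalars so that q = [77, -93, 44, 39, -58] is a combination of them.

Since w₁, w₂, w₃ are independent, the coefficients expressing q are uniquely determined by a linear system.
The system has the unique solution (a₁, a₂, a₃) = (-2, -3, 4).

q = -2w₁ - 3w₂ + 4w₃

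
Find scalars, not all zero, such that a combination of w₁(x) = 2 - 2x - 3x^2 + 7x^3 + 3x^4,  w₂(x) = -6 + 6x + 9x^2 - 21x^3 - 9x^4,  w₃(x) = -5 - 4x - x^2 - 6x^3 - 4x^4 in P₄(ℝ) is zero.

3w₁ + w₂ = 0

Pass to coordinate vectors relative to the basis {1, x, …, x^4}.
Set up α₁w₁ + … + α₃w₃ = 0 and solve the homogeneous system.
One solution (up to scaling) is (3, 1, 0).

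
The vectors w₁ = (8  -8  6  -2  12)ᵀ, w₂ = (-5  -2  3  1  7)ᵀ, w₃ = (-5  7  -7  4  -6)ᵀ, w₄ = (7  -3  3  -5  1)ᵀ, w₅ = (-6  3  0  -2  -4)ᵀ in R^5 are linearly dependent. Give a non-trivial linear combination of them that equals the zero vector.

w₁ - w₂ - w₄ + w₅ = 0

Row-reduce the matrix with w₁, w₂, w₃, w₄, w₅ as columns; the null space gives the coefficients.
The free variable yields coefficients (1, -1, 0, -1, 1) (any nonzero multiple also works).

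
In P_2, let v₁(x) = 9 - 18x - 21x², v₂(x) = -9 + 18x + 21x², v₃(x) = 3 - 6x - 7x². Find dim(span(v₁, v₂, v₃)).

1

Use coordinates relative to {1, x, x²}.
Row-reduce the 3×3 matrix with these as rows.
There is 1 pivot column, so rank = 1.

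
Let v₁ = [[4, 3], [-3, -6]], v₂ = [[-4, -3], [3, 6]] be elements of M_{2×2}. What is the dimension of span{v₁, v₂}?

1

Pass to coordinate vectors with respect to the basis {E₁₁, E₁₂, E₂₁, E₂₂}.
Apply Gaussian elimination to the matrix whose rows are v₁, v₂.
Exactly 1 pivot survives; hence the rank is 1.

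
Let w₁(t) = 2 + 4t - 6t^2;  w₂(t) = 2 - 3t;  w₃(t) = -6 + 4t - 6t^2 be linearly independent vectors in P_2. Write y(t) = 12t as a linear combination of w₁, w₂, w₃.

Take coordinate vectors relative to {1, t, t^2}.
Since w₁, w₂, w₃ are independent, the coefficients expressing y are uniquely determined by a linear system.
Back-substitution yields (c₁, c₂, c₃) = (1, -4, -1).

y = w₁ - 4w₂ - w₃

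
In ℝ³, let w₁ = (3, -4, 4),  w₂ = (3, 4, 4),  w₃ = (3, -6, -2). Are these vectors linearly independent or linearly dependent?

Row-reduce the matrix whose columns are w₁, w₂, w₃.
The reduction yields 3 nonzero rows, so the rank is 3.
Since rank = 3 (the number of vectors), the set is linearly independent.

linearly independent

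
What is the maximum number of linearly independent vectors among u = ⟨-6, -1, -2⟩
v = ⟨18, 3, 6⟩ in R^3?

Put the 3×2 matrix [u|v] into echelon form.
There is 1 pivot column, so rank = 1.

1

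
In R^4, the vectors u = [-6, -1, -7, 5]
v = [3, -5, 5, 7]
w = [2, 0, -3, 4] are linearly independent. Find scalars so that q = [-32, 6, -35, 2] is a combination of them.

q = 4u - 2v - w

Write q = c₁u + … + c₃w and equate components.
Row-reducing the augmented matrix gives the unique coefficients (c₁, c₂, c₃) = (4, -2, -1).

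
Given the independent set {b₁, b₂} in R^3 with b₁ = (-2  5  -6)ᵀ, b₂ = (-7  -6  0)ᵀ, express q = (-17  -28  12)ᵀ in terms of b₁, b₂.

q = -2b₁ + 3b₂

Set up the augmented matrix [b₁ | b₂ | q] and row-reduce.
The system has the unique solution (c₁, c₂) = (-2, 3).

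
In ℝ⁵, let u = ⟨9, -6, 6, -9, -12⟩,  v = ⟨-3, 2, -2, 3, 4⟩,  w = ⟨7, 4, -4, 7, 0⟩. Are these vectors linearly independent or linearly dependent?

One vector is a scalar multiple of another, so the set is dependent.

linearly dependent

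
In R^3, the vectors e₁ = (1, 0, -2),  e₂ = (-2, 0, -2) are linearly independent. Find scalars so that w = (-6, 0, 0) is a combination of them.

Set up the augmented matrix [e₁ | e₂ | w] and row-reduce.
Row-reducing the augmented matrix gives the unique coefficients (a₁, a₂) = (-2, 2).

w = -2e₁ + 2e₂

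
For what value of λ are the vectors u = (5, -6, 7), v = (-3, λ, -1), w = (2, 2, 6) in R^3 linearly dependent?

Dependence holds iff the 3×3 matrix [u v w] is singular.
Cofactor expansion gives det = 16*λ - 128.
This vanishes exactly when λ = 8.

λ = 8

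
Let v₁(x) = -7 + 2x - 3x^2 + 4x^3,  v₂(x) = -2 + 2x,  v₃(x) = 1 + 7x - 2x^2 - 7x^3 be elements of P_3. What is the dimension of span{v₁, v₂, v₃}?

Pass to coordinate vectors with respect to the basis {1, x, …, x^3}.
Row-reduce the 3×4 matrix with these as rows.
The echelon form has 3 nonzero rows, so the rank is 3.

dim = 3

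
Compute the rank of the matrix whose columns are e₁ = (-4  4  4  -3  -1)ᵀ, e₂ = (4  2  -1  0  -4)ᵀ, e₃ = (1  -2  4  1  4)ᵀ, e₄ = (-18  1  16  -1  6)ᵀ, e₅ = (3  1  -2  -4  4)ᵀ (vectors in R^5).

Apply Gaussian elimination to the matrix whose rows are e₁, e₂, e₃, e₄, e₅.
The echelon form has 4 nonzero rows, so the rank is 4.

rank 4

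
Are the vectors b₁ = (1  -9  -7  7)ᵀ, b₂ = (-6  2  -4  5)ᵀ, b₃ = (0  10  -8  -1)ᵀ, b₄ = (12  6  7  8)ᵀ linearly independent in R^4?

Place the vectors as rows of a 4×4 matrix and reduce to echelon form.
The reduction yields 4 nonzero rows, so the rank is 4.
Since rank = 4 (the number of vectors), the set is linearly independent.

linearly independent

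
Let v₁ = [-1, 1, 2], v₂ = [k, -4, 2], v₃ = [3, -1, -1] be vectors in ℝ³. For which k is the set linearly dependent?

k = 24

Dependence holds iff the 3×3 matrix [v₁ v₂ v₃] is singular.
Expanding, det = 24 - k.
Setting this to zero gives k = 24.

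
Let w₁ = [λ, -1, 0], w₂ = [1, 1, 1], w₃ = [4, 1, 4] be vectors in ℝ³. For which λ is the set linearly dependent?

Place the vectors as rows of a 3×3 matrix; dependence ⇔ determinant zero.
Expanding, det = 3*λ.
This vanishes exactly when λ = 0.

λ = 0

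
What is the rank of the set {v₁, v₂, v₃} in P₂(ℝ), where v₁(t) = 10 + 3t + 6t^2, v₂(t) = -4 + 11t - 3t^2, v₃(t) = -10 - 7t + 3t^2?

3

Pass to coordinate vectors with respect to the basis {1, t, t^2}.
Put the 3×3 matrix [v₁|v₂|v₃] into echelon form.
Exactly 3 pivots survive; hence the rank is 3.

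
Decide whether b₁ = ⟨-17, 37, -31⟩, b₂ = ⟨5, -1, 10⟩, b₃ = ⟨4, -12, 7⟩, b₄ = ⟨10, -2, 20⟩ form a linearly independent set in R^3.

linearly dependent

There are 4 vectors in a 3-dimensional space, so they cannot be linearly independent.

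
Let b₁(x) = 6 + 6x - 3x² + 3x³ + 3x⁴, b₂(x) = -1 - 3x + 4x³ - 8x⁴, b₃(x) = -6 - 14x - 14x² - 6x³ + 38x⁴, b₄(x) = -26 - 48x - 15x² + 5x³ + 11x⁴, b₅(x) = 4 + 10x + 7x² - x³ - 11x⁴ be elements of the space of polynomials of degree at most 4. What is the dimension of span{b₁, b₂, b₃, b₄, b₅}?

Represent each element by its coordinate vector in ℝ⁵.
Row-reduce the 5×5 matrix with these as rows.
The echelon form has 3 nonzero rows, so the rank is 3.

dim = 3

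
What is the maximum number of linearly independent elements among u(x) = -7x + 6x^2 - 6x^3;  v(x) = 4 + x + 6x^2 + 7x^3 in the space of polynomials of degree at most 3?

Represent each element by its coordinate vector in ℝ⁴.
Row-reduce the 2×4 matrix with these as rows.
The echelon form has 2 nonzero rows, so the rank is 2.

2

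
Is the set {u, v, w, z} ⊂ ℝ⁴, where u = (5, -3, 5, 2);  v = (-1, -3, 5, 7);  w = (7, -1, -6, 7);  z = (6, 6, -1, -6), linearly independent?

The matrix [u|v|w|z] has determinant 3310.
A nonzero determinant means the columns are linearly independent.

linearly independent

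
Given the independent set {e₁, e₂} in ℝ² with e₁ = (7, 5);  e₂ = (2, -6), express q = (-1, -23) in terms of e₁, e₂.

q = -e₁ + 3e₂

Since e₁, e₂ are independent, the coefficients expressing q are uniquely determined by a linear system.
Row-reducing the augmented matrix gives the unique coefficients (c₁, c₂) = (-1, 3).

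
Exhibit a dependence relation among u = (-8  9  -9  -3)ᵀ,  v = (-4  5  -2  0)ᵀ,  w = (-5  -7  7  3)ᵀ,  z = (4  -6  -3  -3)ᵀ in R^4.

Set up α₁u + … + α₄z = 0 and solve the homogeneous system.
The free variable yields coefficients (1, -3, 0, -1) (any nonzero multiple also works).

u - 3v - z = 0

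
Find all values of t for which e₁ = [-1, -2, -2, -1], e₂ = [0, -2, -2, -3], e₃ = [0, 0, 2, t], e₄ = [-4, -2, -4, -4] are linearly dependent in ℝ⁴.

The vectors are dependent exactly when the determinant of the matrix with rows e₁, e₂, e₃, e₄ vanishes.
Expanding, det = 4*t - 36.
Setting this to zero gives t = 9.

t = 9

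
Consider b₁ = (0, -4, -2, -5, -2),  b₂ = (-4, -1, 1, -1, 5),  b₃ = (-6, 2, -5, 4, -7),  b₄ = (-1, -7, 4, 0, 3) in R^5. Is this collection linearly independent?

Place the vectors as rows of a 4×5 matrix and reduce to echelon form.
The reduction yields 4 nonzero rows, so the rank is 4.
Since rank = 4 (the number of vectors), the set is linearly independent.

linearly independent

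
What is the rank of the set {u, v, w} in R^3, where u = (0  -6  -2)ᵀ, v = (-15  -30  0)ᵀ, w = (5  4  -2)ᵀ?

rank 2

Apply Gaussian elimination to the matrix whose rows are u, v, w.
Exactly 2 pivots survive; hence the rank is 2.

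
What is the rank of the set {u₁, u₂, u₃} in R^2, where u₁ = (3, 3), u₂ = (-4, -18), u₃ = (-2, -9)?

2

Apply Gaussian elimination to the matrix whose rows are u₁, u₂, u₃.
There are 2 pivot columns, so rank = 2.
(With 3 elements in a 2-dimensional space the rank is at most 2.)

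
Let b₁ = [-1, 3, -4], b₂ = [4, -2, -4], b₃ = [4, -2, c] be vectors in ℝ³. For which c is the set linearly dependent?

c = -4

Dependence holds iff the 3×3 matrix [b₁ b₂ b₃] is singular.
Cofactor expansion gives det = -10*c - 40.
Setting this to zero gives c = -4.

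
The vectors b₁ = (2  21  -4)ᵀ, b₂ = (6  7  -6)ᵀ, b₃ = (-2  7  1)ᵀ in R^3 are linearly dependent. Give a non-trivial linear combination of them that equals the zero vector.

b₁ - b₂ - 2b₃ = 0

Set up α₁b₁ + … + α₃b₃ = 0 and solve the homogeneous system.
The free variable yields coefficients (1, -1, -2) (any nonzero multiple also works).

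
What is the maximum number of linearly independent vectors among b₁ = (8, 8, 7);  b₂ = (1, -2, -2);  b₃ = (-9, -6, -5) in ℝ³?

Form the matrix with b₁, b₂, b₃ as columns and reduce.
There are 2 pivot columns, so rank = 2.

2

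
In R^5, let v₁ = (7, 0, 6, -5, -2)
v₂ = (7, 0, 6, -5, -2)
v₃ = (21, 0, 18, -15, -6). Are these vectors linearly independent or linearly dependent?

Row-reduce the matrix whose columns are v₁, v₂, v₃.
The reduction yields 1 nonzero row, so the rank is 1.
Since rank 1 < 3, the set is linearly dependent.
Indeed v₁ - v₂ = 0.

linearly dependent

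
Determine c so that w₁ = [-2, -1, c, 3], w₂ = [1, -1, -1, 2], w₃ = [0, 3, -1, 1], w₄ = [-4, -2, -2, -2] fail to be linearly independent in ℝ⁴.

Dependence holds iff the 4×4 matrix [w₁ w₂ w₃ w₄] is singular.
Expanding, det = 24*c + 120.
Solving 24*c + 120 = 0 yields c = -5.

c = -5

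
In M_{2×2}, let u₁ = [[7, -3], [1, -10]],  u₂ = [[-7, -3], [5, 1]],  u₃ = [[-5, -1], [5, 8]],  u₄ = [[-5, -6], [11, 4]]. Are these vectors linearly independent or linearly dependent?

linearly independent

Take coordinates with respect to the standard basis {E₁₁, E₁₂, E₂₁, E₂₂}.
The matrix [u₁|u₂|u₃|u₄] has determinant -144.
A nonzero determinant means the columns are linearly independent.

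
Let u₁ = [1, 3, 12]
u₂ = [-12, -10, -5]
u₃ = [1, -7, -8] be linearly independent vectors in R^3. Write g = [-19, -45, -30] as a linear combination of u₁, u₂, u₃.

g = u₁ + 2u₂ + 4u₃

Write g = α₁u₁ + … + α₃u₃ and equate components.
Back-substitution yields (α₁, α₂, α₃) = (1, 2, 4).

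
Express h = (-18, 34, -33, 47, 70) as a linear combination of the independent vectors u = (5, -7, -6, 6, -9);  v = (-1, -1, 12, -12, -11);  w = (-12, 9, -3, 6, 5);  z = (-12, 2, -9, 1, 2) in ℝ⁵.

Set up the augmented matrix [u | v | w | z | h] and row-reduce.
The system has the unique solution (α₁, …, α₄) = (-2, -4, 2, -1).

h = -2u - 4v + 2w - z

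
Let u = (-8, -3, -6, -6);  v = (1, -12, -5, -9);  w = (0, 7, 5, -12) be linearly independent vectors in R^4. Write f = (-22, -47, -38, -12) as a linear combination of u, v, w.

f = 3u + 2v - 2w

Since u, v, w are independent, the coefficients expressing f are uniquely determined by a linear system.
Row-reducing the augmented matrix gives the unique coefficients (c₁, c₂, c₃) = (3, 2, -2).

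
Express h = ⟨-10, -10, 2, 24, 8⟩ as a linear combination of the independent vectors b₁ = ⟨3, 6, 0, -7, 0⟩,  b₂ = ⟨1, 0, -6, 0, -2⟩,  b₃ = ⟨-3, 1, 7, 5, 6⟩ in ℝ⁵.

h = -2b₁ + 2b₂ + 2b₃

Solve the system with b₁, b₂, b₃ as columns and h as the right-hand side.
The system has the unique solution (c₁, c₂, c₃) = (-2, 2, 2).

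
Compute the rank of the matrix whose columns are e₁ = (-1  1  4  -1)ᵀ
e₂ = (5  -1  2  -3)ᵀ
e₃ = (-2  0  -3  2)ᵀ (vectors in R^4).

Row-reduce the 3×4 matrix with these as rows.
Exactly 2 pivots survive; hence the rank is 2.

2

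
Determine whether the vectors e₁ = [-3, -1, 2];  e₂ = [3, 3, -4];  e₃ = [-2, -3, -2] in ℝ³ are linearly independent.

linearly independent

The matrix [e₁|e₂|e₃] has determinant 34.
A nonzero determinant means the columns are linearly independent.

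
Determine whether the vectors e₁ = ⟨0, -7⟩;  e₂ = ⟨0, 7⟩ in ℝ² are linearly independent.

linearly dependent

The matrix [e₁|e₂] has determinant 0.
A zero determinant means the columns are linearly dependent.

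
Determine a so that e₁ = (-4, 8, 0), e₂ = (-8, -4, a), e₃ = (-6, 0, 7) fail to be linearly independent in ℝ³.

Dependence holds iff the 3×3 matrix [e₁ e₂ e₃] is singular.
Cofactor expansion gives det = 560 - 48*a.
Solving 560 - 48*a = 0 yields a = 35/3.

a = 35/3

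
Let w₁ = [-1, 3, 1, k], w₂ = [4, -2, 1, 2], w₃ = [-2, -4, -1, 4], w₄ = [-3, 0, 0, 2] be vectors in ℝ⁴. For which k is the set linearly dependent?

Dependence holds iff the 4×4 matrix [w₁ w₂ w₃ w₄] is singular.
Expanding, det = 18*k + 14.
This vanishes exactly when k = -7/9.

k = -7/9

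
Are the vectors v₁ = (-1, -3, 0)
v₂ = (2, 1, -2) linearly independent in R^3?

linearly independent

Row-reduce the matrix whose columns are v₁, v₂.
The reduction yields 2 nonzero rows, so the rank is 2.
Since rank = 2 (the number of vectors), the set is linearly independent.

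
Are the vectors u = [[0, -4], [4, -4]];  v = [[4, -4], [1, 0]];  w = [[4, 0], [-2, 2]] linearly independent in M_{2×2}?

linearly independent

Write each element as a coordinate vector in ℝ⁴ using {E₁₁, E₁₂, E₂₁, E₂₂}.
Place the vectors as rows of a 3×4 matrix and reduce to echelon form.
The reduction yields 3 nonzero rows, so the rank is 3.
Since rank = 3 (the number of vectors), the set is linearly independent.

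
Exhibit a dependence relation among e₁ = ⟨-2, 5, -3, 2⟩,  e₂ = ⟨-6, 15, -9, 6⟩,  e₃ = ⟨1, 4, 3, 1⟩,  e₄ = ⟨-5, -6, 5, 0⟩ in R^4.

Row-reduce the matrix with e₁, e₂, e₃, e₄ as columns; the null space gives the coefficients.
A generator of the null space is (3, -1, 0, 0).

3e₁ - e₂ = 0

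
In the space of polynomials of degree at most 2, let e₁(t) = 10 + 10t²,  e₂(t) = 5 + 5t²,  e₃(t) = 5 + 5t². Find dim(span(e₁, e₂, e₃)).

dim = 1

Represent each element by its coordinate vector in ℝ³.
Put the 3×3 matrix [e₁|e₂|e₃] into echelon form.
The echelon form has 1 nonzero row, so the rank is 1.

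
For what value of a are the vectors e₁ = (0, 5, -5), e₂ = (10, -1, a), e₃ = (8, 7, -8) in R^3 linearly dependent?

The vectors are dependent exactly when the determinant of the matrix with rows e₁, e₂, e₃ vanishes.
Expanding, det = 40*a + 10.
Solving 40*a + 10 = 0 yields a = -1/4.

a = -1/4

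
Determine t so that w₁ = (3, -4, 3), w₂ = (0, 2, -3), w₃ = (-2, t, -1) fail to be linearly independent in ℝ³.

t = 2

Dependence holds iff the 3×3 matrix [w₁ w₂ w₃] is singular.
Cofactor expansion gives det = 9*t - 18.
This vanishes exactly when t = 2.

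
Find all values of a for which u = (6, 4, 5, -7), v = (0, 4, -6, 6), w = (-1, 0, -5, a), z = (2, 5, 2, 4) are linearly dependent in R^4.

Place the vectors as rows of a 4×4 matrix; dependence ⇔ determinant zero.
The determinant works out to 240 - 140*a.
Solving 240 - 140*a = 0 yields a = 12/7.

a = 12/7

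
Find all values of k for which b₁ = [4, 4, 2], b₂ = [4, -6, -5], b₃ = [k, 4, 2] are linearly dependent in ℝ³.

k = 4

Place the vectors as rows of a 3×3 matrix; dependence ⇔ determinant zero.
The determinant works out to 32 - 8*k.
Solving 32 - 8*k = 0 yields k = 4.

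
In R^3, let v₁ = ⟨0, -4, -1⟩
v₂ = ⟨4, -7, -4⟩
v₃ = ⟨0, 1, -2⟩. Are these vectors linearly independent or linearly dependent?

linearly independent

Place the vectors as rows of a 3×3 matrix and reduce to echelon form.
The reduction yields 3 nonzero rows, so the rank is 3.
Since rank = 3 (the number of vectors), the set is linearly independent.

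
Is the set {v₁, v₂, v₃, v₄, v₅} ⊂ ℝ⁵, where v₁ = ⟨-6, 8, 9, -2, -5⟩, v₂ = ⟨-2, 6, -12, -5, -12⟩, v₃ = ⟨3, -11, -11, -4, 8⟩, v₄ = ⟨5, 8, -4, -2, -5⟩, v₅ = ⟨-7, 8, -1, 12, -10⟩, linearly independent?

linearly independent

Place the vectors as rows of a 5×5 matrix and reduce to echelon form.
The reduction yields 5 nonzero rows, so the rank is 5.
Since rank = 5 (the number of vectors), the set is linearly independent.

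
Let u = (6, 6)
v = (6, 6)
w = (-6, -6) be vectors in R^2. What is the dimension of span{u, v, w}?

Row-reduce the 3×2 matrix with these as rows.
Reduction leaves 1 leading entry, giving rank 1.
(With 3 elements in a 2-dimensional space the rank is at most 2.)

dim = 1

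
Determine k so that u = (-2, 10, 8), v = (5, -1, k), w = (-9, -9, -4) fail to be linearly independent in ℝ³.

k = -20/9

Place the vectors as rows of a 3×3 matrix; dependence ⇔ determinant zero.
The determinant works out to -108*k - 240.
Setting this to zero gives k = -20/9.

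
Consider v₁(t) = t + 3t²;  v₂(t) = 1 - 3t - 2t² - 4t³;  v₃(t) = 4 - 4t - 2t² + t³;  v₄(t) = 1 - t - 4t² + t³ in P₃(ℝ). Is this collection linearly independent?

Take coordinates with respect to the standard basis {1, t, …, t³}.
Row-reduce the matrix whose columns are v₁, v₂, v₃, v₄.
The reduction yields 4 nonzero rows, so the rank is 4.
Since rank = 4 (the number of vectors), the set is linearly independent.

linearly independent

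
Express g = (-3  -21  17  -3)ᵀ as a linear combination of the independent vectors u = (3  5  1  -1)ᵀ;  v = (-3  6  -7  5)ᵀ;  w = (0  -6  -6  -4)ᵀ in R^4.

g = -3u - 2v - w

Since u, v, w are independent, the coefficients expressing g are uniquely determined by a linear system.
Back-substitution yields (c₁, c₂, c₃) = (-3, -2, -1).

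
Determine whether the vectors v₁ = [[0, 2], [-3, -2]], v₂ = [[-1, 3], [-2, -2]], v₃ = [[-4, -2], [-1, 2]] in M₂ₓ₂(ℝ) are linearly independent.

linearly independent

Take coordinates with respect to the standard basis {E₁₁, E₁₂, E₂₁, E₂₂}.
Row-reduce the matrix whose columns are v₁, v₂, v₃.
The reduction yields 3 nonzero rows, so the rank is 3.
Since rank = 3 (the number of vectors), the set is linearly independent.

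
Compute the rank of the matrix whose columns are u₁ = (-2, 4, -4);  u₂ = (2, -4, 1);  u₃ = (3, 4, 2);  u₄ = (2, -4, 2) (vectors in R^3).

3

Apply Gaussian elimination to the matrix whose rows are u₁, u₂, u₃, u₄.
The echelon form has 3 nonzero rows, so the rank is 3.
(With 4 elements in a 3-dimensional space the rank is at most 3.)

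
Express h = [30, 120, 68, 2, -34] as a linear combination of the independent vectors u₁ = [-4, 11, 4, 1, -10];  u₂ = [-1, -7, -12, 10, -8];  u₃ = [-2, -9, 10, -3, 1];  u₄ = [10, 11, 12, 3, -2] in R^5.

h = 4u₁ - 2u₂ - 2u₃ + 4u₄

Write h = c₁u₁ + … + c₄u₄ and equate components.
The system has the unique solution (c₁, …, c₄) = (4, -2, -2, 4).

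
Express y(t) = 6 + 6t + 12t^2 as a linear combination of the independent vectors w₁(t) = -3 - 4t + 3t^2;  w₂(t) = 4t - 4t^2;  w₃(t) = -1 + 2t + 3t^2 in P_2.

Take coordinate vectors relative to {1, t, t^2}.
Write y = α₁w₁ + … + α₃w₃ and equate components.
Back-substitution yields (α₁, α₂, α₃) = (-3, -3, 3).

y = -3w₁ - 3w₂ + 3w₃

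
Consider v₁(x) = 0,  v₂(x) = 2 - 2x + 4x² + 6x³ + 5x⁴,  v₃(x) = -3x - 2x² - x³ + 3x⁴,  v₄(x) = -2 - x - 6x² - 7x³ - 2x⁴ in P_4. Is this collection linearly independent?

linearly dependent

Take coordinates with respect to the standard basis {1, x, …, x⁴}.
One of the vectors is the zero vector, so the set is linearly dependent.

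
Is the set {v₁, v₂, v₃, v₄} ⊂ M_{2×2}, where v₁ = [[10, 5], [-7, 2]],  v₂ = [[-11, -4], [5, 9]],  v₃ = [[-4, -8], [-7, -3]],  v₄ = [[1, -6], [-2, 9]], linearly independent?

linearly independent

Take coordinates with respect to the standard basis {E₁₁, E₁₂, E₂₁, E₂₂}.
Form the 4×4 matrix with these as columns; its determinant is -9409.
A nonzero determinant means the columns are linearly independent.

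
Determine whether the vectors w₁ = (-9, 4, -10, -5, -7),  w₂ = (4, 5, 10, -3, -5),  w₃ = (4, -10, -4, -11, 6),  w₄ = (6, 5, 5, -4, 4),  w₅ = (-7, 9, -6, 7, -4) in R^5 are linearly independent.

Form the 5×5 matrix with these as columns; its determinant is -19160.
A nonzero determinant means the columns are linearly independent.

linearly independent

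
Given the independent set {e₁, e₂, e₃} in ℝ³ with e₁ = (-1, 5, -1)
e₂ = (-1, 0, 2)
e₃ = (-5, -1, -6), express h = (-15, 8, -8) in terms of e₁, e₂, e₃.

h = 2e₁ + 3e₂ + 2e₃

Set up the augmented matrix [e₁ | e₂ | e₃ | h] and row-reduce.
Row-reducing the augmented matrix gives the unique coefficients (a₁, a₂, a₃) = (2, 3, 2).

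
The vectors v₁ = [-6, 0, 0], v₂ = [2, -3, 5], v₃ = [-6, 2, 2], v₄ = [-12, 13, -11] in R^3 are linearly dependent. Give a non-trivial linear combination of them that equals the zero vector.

Solve the homogeneous system with v₁, v₂, v₃, v₄ as columns by row-reducing the coefficient matrix.
A generator of the null space is (1, 3, -2, 1).

v₁ + 3v₂ - 2v₃ + v₄ = 0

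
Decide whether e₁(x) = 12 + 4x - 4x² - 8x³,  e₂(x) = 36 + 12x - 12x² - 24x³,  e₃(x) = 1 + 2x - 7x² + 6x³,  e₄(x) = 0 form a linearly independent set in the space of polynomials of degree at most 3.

Take coordinates with respect to the standard basis {1, x, …, x³}.
One of the vectors is the zero vector, so the set is linearly dependent.

linearly dependent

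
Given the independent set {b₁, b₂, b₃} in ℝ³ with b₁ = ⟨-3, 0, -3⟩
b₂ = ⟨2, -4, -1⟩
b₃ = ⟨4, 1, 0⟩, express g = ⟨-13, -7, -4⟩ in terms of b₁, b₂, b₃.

g = b₁ + b₂ - 3b₃

Since b₁, b₂, b₃ are independent, the coefficients expressing g are uniquely determined by a linear system.
Row-reducing the augmented matrix gives the unique coefficients (α₁, α₂, α₃) = (1, 1, -3).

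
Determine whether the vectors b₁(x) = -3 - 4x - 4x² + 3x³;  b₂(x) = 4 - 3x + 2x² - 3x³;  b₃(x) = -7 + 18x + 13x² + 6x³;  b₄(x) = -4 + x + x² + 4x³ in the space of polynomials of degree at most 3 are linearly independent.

Take coordinates with respect to the standard basis {1, x, …, x³}.
Form the 4×4 matrix with these as columns; its determinant is 0.
A zero determinant means the columns are linearly dependent.
Indeed 3b₁ + b₂ + b₃ - 3b₄ = 0.

linearly dependent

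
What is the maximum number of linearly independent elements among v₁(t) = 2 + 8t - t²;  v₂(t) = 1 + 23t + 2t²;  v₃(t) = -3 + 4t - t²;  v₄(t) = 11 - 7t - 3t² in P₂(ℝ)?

3

Use coordinates relative to {1, t, t²}.
Put the 3×4 matrix [v₁|v₂|v₃|v₄] into echelon form.
There are 3 pivot columns, so rank = 3.
(With 4 elements in a 3-dimensional space the rank is at most 3.)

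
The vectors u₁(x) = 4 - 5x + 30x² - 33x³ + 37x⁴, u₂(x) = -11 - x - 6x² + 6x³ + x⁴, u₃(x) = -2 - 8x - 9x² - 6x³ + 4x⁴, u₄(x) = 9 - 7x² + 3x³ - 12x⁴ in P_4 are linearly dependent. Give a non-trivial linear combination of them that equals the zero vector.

Pass to coordinate vectors relative to the basis {1, x, …, x⁴}.
Write the vectors as columns of a matrix and find a nonzero vector in its null space.
A generator of the null space is (1, 3, -1, 3).

u₁ + 3u₂ - u₃ + 3u₄ = 0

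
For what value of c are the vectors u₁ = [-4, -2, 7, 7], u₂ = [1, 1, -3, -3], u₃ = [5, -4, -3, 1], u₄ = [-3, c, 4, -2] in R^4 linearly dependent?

c = 53/10

Dependence holds iff the 4×4 matrix [u₁ u₂ u₃ u₄] is singular.
Expanding, det = 20*c - 106.
Setting this to zero gives c = 53/10.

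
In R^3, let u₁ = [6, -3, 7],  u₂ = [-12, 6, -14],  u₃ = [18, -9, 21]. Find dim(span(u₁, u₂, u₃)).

1

Form the matrix with u₁, u₂, u₃ as columns and reduce.
The echelon form has 1 nonzero row, so the rank is 1.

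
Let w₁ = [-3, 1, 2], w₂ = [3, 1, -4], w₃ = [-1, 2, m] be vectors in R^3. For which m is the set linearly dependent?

Place the vectors as rows of a 3×3 matrix; dependence ⇔ determinant zero.
Expanding, det = -6*m - 6.
This vanishes exactly when m = -1.

m = -1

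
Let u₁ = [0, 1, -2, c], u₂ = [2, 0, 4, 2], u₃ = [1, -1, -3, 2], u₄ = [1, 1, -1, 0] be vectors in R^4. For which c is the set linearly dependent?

The vectors are dependent exactly when the determinant of the matrix with rows u₁, u₂, u₃, u₄ vanishes.
The determinant works out to -16*c - 16.
Setting this to zero gives c = -1.

c = -1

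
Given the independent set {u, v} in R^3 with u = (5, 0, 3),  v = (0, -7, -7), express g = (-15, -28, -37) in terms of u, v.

g = -3u + 4v

Write g = a₁u + a₂v and equate components.
Row-reducing the augmented matrix gives the unique coefficients (a₁, a₂) = (-3, 4).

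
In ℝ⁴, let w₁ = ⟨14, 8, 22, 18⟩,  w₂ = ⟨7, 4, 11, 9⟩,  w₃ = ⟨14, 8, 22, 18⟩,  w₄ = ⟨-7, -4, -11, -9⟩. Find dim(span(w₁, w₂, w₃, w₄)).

Form the matrix with w₁, w₂, w₃, w₄ as columns and reduce.
There is 1 pivot column, so rank = 1.

dim = 1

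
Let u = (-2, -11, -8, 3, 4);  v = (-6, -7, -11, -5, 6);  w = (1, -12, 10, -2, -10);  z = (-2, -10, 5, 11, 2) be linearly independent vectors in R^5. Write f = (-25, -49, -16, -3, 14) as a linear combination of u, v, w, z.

Since u, v, w, z are independent, the coefficients expressing f are uniquely determined by a linear system.
Row-reducing the augmented matrix gives the unique coefficients (a₁, …, a₄) = (-1, 4, 1, 2).

f = -u + 4v + w + 2z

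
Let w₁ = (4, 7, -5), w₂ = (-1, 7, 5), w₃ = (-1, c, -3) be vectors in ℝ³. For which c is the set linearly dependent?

c = -35/3

Place the vectors as rows of a 3×3 matrix; dependence ⇔ determinant zero.
Expanding, det = -15*c - 175.
Solving -15*c - 175 = 0 yields c = -35/3.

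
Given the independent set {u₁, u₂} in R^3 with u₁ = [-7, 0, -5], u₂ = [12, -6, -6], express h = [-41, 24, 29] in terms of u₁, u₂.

h = -u₁ - 4u₂

Since u₁, u₂ are independent, the coefficients expressing h are uniquely determined by a linear system.
Back-substitution yields (α₁, α₂) = (-1, -4).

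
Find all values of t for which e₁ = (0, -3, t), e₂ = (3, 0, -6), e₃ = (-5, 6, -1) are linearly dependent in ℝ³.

t = 11/2

Place the vectors as rows of a 3×3 matrix; dependence ⇔ determinant zero.
Expanding, det = 18*t - 99.
This vanishes exactly when t = 11/2.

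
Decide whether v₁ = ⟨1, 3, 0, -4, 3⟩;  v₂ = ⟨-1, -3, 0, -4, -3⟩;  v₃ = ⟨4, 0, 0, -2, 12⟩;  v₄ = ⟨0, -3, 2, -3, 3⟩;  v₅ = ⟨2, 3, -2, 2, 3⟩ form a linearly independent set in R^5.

linearly dependent

The matrix [v₁|v₂|v₃|v₄|v₅] has determinant 0.
A zero determinant means the columns are linearly dependent.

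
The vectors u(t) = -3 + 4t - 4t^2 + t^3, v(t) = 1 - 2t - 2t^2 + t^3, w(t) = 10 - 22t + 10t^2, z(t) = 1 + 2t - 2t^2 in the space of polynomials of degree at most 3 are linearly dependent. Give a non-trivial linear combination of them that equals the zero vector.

3u - 3v + w + 2z = 0

Take coordinates with respect to {1, t, …, t^3}.
Solve the homogeneous system with u, v, w, z as columns by row-reducing the coefficient matrix.
A generator of the null space is (3, -3, 1, 2).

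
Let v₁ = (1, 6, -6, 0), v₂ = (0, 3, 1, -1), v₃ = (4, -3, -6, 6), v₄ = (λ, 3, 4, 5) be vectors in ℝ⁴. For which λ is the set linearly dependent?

λ = 57/10

Dependence holds iff the 4×4 matrix [v₁ v₂ v₃ v₄] is singular.
Expanding, det = 513 - 90*λ.
This vanishes exactly when λ = 57/10.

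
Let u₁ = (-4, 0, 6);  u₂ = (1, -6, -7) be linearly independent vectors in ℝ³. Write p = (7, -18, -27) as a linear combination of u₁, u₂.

p = -u₁ + 3u₂

Set up the augmented matrix [u₁ | u₂ | p] and row-reduce.
The system has the unique solution (α₁, α₂) = (-1, 3).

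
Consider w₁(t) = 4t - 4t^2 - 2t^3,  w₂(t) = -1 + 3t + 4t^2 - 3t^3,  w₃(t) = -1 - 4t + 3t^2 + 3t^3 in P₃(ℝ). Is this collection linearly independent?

Take coordinates with respect to the standard basis {1, t, …, t^3}.
Row-reduce the matrix whose columns are w₁, w₂, w₃.
The reduction yields 3 nonzero rows, so the rank is 3.
Since rank = 3 (the number of vectors), the set is linearly independent.

linearly independent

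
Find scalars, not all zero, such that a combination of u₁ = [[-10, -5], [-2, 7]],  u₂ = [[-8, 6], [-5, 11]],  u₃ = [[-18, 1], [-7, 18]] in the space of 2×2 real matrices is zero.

Take coordinates with respect to {E₁₁, E₁₂, E₂₁, E₂₂}.
Write the vectors as columns of a matrix and find a nonzero vector in its null space.
A generator of the null space is (1, 1, -1).

u₁ + u₂ - u₃ = 0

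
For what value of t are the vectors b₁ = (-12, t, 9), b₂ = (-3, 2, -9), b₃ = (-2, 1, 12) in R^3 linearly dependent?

t = 43/6

The set is linearly dependent precisely when det[b₁; b₂; b₃] = 0.
Expanding, det = 54*t - 387.
Setting this to zero gives t = 43/6.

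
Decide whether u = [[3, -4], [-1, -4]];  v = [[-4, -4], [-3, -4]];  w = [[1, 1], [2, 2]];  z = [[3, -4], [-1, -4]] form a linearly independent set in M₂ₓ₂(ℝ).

Write each element as a coordinate vector in ℝ⁴ using {E₁₁, E₁₂, E₂₁, E₂₂}.
Form the 4×4 matrix with these as columns; its determinant is 0.
A zero determinant means the columns are linearly dependent.
Indeed u - z = 0.

linearly dependent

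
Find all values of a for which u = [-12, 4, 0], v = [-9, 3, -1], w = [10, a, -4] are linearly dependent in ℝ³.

The vectors are dependent exactly when the determinant of the matrix with rows u, v, w vanishes.
The determinant works out to -12*a - 40.
This vanishes exactly when a = -10/3.

a = -10/3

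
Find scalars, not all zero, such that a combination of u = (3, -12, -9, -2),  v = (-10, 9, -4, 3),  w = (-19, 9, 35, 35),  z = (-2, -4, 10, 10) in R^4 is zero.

Row-reduce the matrix with u, v, w, z as columns; the null space gives the coefficients.
One solution (up to scaling) is (1, -1, 1, -3).

u - v + w - 3z = 0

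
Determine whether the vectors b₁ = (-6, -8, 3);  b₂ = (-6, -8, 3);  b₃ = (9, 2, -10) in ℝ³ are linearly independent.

The matrix [b₁|b₂|b₃] has determinant 0.
A zero determinant means the columns are linearly dependent.

linearly dependent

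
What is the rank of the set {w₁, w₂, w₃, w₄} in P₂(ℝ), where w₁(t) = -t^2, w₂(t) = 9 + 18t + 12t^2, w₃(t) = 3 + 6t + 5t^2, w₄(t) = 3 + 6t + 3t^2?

Represent each element by its coordinate vector in ℝ³.
Row-reduce the 4×3 matrix with these as rows.
Reduction leaves 2 leading entries, giving rank 2.
(With 4 elements in a 3-dimensional space the rank is at most 3.)

rank 2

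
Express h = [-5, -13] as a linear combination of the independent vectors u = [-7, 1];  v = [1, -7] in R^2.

h = u + 2v

Solve the system with u, v as columns and h as the right-hand side.
The system has the unique solution (c₁, c₂) = (1, 2).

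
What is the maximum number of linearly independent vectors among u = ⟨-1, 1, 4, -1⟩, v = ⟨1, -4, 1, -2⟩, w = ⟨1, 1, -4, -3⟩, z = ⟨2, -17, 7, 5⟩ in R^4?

3

Apply Gaussian elimination to the matrix whose rows are u, v, w, z.
There are 3 pivot columns, so rank = 3.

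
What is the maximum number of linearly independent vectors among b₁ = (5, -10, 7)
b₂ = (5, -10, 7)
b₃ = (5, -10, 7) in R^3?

1

Apply Gaussian elimination to the matrix whose rows are b₁, b₂, b₃.
Reduction leaves 1 leading entry, giving rank 1.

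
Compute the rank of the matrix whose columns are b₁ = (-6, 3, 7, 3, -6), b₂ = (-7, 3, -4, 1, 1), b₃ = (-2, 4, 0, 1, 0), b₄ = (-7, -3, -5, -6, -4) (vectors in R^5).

Apply Gaussian elimination to the matrix whose rows are b₁, b₂, b₃, b₄.
The echelon form has 4 nonzero rows, so the rank is 4.

rank 4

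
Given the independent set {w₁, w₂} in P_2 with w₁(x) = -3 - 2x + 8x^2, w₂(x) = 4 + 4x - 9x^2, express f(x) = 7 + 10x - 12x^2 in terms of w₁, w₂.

f = 3w₁ + 4w₂

Take coordinate vectors relative to {1, x, x^2}.
Set up the augmented matrix [w₁ | w₂ | f] and row-reduce.
Back-substitution yields (a₁, a₂) = (3, 4).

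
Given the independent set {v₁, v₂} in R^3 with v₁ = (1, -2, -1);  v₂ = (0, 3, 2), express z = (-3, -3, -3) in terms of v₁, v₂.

z = -3v₁ - 3v₂

Write z = α₁v₁ + α₂v₂ and equate components.
Row-reducing the augmented matrix gives the unique coefficients (α₁, α₂) = (-3, -3).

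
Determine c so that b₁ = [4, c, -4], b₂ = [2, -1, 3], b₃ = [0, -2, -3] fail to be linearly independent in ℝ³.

Dependence holds iff the 3×3 matrix [b₁ b₂ b₃] is singular.
Cofactor expansion gives det = 6*c + 52.
This vanishes exactly when c = -26/3.

c = -26/3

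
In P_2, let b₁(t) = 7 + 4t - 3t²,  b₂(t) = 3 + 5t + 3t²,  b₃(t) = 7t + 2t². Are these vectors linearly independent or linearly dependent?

Take coordinates with respect to the standard basis {1, t, t²}.
The matrix [b₁|b₂|b₃] has determinant -164.
A nonzero determinant means the columns are linearly independent.

linearly independent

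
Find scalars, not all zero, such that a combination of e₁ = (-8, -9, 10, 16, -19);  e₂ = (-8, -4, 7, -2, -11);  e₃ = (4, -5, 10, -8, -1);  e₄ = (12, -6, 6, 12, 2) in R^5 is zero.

e₁ - 2e₂ + e₃ - e₄ = 0

Row-reduce the matrix with e₁, e₂, e₃, e₄ as columns; the null space gives the coefficients.
One solution (up to scaling) is (1, -2, 1, -1).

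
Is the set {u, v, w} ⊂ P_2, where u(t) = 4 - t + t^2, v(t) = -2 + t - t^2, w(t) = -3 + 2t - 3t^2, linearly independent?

Take coordinates with respect to the standard basis {1, t, t^2}.
Row-reduce the matrix whose columns are u, v, w.
The reduction yields 3 nonzero rows, so the rank is 3.
Since rank = 3 (the number of vectors), the set is linearly independent.

linearly independent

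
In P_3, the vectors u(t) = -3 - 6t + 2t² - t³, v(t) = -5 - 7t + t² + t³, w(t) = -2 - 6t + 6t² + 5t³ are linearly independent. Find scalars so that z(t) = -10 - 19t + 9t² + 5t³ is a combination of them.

z = u + v + w

Work in coordinates with respect to the standard basis {1, t, …, t³}.
Set up the augmented matrix [u | v | w | z] and row-reduce.
The system has the unique solution (a₁, a₂, a₃) = (1, 1, 1).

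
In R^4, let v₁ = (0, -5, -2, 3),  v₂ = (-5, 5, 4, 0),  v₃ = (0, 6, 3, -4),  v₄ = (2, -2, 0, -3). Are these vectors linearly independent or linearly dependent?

Place the vectors as rows of a 4×4 matrix and reduce to echelon form.
The reduction yields 4 nonzero rows, so the rank is 4.
Since rank = 4 (the number of vectors), the set is linearly independent.

linearly independent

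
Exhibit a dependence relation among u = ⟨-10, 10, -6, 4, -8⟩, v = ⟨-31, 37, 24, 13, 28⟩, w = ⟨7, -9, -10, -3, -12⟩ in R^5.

u - v - 3w = 0

Row-reduce the matrix with u, v, w as columns; the null space gives the coefficients.
One solution (up to scaling) is (1, -1, -3).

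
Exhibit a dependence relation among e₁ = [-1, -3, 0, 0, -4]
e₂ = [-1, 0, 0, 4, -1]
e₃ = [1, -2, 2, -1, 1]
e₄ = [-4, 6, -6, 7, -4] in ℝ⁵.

e₂ - 3e₃ - e₄ = 0

Solve the homogeneous system with e₁, e₂, e₃, e₄ as columns by row-reducing the coefficient matrix.
One solution (up to scaling) is (0, 1, -3, -1).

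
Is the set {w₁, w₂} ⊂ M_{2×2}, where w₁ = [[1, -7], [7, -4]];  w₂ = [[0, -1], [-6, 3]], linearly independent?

Write each element as a coordinate vector in ℝ⁴ using {E₁₁, E₁₂, E₂₁, E₂₂}.
Place the vectors as rows of a 2×4 matrix and reduce to echelon form.
The reduction yields 2 nonzero rows, so the rank is 2.
Since rank = 2 (the number of vectors), the set is linearly independent.

linearly independent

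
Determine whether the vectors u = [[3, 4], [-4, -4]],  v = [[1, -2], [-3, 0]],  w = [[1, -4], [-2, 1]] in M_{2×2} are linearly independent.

Write each element as a coordinate vector in ℝ⁴ using {E₁₁, E₁₂, E₂₁, E₂₂}.
Place the vectors as rows of a 3×4 matrix and reduce to echelon form.
The reduction yields 3 nonzero rows, so the rank is 3.
Since rank = 3 (the number of vectors), the set is linearly independent.

linearly independent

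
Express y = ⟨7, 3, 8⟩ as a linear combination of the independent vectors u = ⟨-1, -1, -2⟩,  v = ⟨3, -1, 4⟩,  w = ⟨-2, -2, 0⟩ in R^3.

y = -2u + v - w

Since u, v, w are independent, the coefficients expressing y are uniquely determined by a linear system.
Back-substitution yields (a₁, a₂, a₃) = (-2, 1, -1).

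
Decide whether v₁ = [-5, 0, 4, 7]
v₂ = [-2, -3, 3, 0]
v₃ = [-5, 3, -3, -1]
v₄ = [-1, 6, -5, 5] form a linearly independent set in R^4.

linearly independent

Form the 4×4 matrix with these as columns; its determinant is -318.
A nonzero determinant means the columns are linearly independent.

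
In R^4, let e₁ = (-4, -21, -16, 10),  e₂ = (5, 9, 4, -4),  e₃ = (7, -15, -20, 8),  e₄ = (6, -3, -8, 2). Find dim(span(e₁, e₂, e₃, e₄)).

2

Apply Gaussian elimination to the matrix whose rows are e₁, e₂, e₃, e₄.
There are 2 pivot columns, so rank = 2.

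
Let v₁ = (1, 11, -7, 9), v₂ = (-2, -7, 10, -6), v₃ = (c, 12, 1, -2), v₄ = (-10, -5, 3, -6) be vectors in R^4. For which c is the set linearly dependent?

c = -58

The set is linearly dependent precisely when det[v₁; v₂; v₃; v₄] = 0.
The determinant works out to -117*c - 6786.
Setting this to zero gives c = -58.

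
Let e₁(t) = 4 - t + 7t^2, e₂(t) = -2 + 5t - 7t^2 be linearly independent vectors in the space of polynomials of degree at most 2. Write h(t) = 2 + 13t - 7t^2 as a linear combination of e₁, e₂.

Work in coordinates with respect to the standard basis {1, t, t^2}.
Set up the augmented matrix [e₁ | e₂ | h] and row-reduce.
The system has the unique solution (c₁, c₂) = (2, 3).

h = 2e₁ + 3e₂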